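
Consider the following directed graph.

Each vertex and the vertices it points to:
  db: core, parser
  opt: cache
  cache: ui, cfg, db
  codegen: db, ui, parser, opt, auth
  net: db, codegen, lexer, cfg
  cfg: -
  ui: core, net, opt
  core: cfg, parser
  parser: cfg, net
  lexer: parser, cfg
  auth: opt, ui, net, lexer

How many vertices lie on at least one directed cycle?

A vertex is on a directed cycle iff it belongs to a strongly connected component of size ≥ 2 (or has a self-loop).
The vertices on cycles are {db, ui, net, opt, auth, core, cache, lexer, parser, codegen} — 10 in total.

10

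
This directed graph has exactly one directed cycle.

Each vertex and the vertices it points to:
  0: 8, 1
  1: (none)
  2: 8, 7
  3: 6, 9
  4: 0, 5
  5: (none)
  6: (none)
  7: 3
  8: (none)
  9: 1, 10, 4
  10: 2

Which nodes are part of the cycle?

2, 3, 7, 9, 10

DFS with gray/black marking from 9:
9 gray
  1 gray
  1 black
  10 gray
    2 gray
      8 gray
      8 black
      7 gray
        3 gray
          6 gray
          6 black
          3→9: 9 is gray → back edge
Back edge closes the cycle 9 → 10 → 2 → 7 → 3 → 9; its vertices are {2, 3, 7, 9, 10}.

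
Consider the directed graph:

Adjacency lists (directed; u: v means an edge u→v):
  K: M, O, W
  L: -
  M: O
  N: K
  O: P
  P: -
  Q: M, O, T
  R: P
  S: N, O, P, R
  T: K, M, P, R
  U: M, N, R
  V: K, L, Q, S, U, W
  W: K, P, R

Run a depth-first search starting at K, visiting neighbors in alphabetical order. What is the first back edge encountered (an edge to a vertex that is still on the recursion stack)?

W->K

DFS from K (visiting neighbors in alphabetical order); mark gray on enter, black on exit:
K gray
  M gray
    O gray
      P gray
      P black
    O black
  M black
  K→O: O black — skip
  W gray
    W→K: K is gray → back edge
First back edge: W → K.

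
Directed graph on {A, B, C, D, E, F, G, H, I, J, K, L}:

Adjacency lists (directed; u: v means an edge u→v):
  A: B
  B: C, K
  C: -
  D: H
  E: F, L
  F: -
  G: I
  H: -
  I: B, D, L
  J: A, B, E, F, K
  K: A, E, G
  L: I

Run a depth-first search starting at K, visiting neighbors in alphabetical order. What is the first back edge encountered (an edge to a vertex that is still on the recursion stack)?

B->K

DFS from K (visiting neighbors in alphabetical order); mark gray on enter, black on exit:
K gray
  A gray
    B gray
      C gray
      C black
      B→K: K is gray → back edge
First back edge: B → K.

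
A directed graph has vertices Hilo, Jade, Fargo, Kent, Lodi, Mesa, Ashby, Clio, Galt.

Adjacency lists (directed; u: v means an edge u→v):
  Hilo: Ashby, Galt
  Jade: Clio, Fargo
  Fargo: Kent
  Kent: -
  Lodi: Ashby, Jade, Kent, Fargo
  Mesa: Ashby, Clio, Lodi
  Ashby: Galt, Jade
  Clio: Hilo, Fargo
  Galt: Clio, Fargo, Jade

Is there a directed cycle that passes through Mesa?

Mesa lies on a cycle iff there is a path from Mesa back to itself.
Exploring from Mesa, it never reaches itself; equivalently, its strongly connected component is a singleton.

No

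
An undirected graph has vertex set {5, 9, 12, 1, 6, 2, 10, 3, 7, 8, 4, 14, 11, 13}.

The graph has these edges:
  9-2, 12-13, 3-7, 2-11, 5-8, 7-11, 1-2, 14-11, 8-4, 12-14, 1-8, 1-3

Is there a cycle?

DFS, tracking each vertex's parent; an edge to a visited non-parent vertex closes a cycle.
Start from 2:
visit 2 (parent –)
  visit 9 (parent 2)
    9–2: parent, skip
  visit 11 (parent 2)
    visit 14 (parent 11)
      14–11: parent, skip
      visit 12 (parent 14)
        visit 13 (parent 12)
          13–12: parent, skip
        12–14: parent, skip
    11–2: parent, skip
    visit 7 (parent 11)
      visit 3 (parent 7)
        visit 1 (parent 3)
          1–3: parent, skip
          visit 8 (parent 1)
            visit 5 (parent 8)
              5–8: parent, skip
            8–1: parent, skip
            visit 4 (parent 8)
              4–8: parent, skip
          1–2: 2 visited and ≠ parent → cycle
Cycle: 2 – 11 – 7 – 3 – 1 – 2.

Yes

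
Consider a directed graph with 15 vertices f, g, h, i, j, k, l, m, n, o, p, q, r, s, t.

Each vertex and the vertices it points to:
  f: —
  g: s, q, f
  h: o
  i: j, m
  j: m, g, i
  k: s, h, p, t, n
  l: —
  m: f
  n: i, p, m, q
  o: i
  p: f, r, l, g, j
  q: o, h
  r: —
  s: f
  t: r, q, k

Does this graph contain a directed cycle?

Yes

DFS with white/gray/black marking, starting from g:
g gray
  s gray
    f gray
    f black
  s black
  q gray
    o gray
      i gray
        j gray
          m gray
            m→f: f black — skip
          m black
          j→g: g is gray → back edge
Back edge found, so a cycle exists: g → q → o → i → j → g.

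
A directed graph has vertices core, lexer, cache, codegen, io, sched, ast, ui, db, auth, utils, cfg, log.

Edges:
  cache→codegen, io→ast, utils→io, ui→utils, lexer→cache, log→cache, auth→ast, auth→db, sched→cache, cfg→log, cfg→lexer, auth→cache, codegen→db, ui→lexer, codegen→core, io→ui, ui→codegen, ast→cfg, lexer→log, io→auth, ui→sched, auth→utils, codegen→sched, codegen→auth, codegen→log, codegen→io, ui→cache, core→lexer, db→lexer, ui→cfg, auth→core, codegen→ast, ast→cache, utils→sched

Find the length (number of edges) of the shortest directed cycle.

For each vertex v, BFS finds the shortest path from v back to v.
The shortest such closed walk is codegen → ast → cache → codegen, length 3.

3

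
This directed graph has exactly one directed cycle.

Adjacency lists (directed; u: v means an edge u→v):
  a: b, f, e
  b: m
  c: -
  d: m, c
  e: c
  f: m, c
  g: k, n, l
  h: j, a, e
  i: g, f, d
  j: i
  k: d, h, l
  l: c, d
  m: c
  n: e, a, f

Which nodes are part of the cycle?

g, h, i, j, k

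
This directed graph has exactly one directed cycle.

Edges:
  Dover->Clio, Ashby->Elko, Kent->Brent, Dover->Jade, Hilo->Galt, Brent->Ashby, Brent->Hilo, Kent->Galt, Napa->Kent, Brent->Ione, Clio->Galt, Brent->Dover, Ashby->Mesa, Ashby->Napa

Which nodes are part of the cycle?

DFS with gray/black marking from Brent:
Brent gray
  Hilo gray
    Galt gray
    Galt black
  Hilo black
  Ione gray
  Ione black
  Ashby gray
    Elko gray
    Elko black
    Mesa gray
    Mesa black
    Napa gray
      Kent gray
        Kent→Galt: Galt black — skip
        Kent→Brent: Brent is gray → back edge
Back edge closes the cycle Brent → Ashby → Napa → Kent → Brent; its vertices are {Kent, Napa, Ashby, Brent}.

Kent, Napa, Ashby, Brent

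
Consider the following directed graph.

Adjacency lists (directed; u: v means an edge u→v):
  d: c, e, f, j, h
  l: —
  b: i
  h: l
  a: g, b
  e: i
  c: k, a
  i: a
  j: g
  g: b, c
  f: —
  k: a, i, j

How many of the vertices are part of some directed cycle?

7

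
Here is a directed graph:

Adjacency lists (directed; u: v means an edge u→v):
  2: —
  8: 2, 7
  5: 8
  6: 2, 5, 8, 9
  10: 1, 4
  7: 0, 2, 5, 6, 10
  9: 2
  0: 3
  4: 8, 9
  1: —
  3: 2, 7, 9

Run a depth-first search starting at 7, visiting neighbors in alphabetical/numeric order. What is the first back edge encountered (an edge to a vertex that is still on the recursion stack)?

3→7

DFS from 7 (visiting neighbors in alphabetical/numeric order); mark gray on enter, black on exit:
7 gray
  0 gray
    3 gray
      2 gray
      2 black
      3→7: 7 is gray → back edge
First back edge: 3 → 7.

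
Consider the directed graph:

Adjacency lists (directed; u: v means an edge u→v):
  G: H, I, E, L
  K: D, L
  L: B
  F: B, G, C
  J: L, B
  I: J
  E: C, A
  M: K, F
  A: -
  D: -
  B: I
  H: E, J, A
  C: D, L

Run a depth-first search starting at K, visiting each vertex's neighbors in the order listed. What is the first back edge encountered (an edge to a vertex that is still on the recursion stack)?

DFS from K (visiting each vertex's neighbors in the order listed); mark gray on enter, black on exit:
K gray
  D gray
  D black
  L gray
    B gray
      I gray
        J gray
          J→L: L is gray → back edge
First back edge: J → L.

J->L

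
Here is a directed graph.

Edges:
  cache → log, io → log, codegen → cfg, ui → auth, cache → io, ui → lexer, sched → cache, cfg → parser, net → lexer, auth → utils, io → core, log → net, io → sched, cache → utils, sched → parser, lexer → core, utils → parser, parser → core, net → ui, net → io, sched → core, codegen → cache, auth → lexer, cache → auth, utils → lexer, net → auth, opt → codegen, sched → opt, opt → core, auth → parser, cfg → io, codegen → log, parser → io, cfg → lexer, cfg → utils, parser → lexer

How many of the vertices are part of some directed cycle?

A vertex is on a directed cycle iff it belongs to a strongly connected component of size ≥ 2 (or has a self-loop).
The vertices on cycles are {io, ui, cfg, log, net, opt, auth, cache, sched, utils, parser, codegen} — 12 in total.

12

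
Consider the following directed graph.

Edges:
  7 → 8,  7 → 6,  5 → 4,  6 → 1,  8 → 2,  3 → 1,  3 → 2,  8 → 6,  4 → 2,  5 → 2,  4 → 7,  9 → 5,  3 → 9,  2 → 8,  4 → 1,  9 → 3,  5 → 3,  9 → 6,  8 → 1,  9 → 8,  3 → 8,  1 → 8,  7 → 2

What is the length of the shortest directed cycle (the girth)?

2

For each vertex v, BFS finds the shortest path from v back to v.
The shortest such closed walk is 9 → 3 → 9, length 2.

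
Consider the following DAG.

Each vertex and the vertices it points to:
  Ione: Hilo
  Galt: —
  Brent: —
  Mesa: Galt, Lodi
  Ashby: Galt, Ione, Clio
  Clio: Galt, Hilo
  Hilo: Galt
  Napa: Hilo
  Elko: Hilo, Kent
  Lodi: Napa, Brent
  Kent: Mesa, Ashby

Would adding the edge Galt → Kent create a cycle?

Yes

Adding Galt→Kent creates a cycle iff Kent can already reach Galt.
Path from Kent: Kent → Mesa → Galt.
So Kent → … → Galt → Kent is a cycle.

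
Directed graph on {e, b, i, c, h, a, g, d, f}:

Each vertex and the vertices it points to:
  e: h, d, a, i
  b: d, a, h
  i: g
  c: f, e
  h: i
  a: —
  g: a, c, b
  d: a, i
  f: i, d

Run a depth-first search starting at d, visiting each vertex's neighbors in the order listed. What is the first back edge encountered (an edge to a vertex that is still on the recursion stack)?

f->i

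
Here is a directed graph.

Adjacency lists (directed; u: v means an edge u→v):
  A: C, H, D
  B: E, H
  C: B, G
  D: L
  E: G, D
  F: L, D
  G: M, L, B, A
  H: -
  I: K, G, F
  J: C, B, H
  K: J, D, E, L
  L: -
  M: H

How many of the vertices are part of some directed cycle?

A vertex is on a directed cycle iff it belongs to a strongly connected component of size ≥ 2 (or has a self-loop).
The vertices on cycles are {A, B, C, E, G} — 5 in total.

5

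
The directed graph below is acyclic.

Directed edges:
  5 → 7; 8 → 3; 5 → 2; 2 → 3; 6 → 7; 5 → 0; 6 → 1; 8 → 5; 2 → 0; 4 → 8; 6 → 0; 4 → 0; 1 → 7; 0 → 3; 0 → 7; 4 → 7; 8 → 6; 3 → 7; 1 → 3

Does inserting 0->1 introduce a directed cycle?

No

Adding 0→1 creates a cycle iff 1 can already reach 0.
Explore from 1: no path reaches 0. The graph stays acyclic.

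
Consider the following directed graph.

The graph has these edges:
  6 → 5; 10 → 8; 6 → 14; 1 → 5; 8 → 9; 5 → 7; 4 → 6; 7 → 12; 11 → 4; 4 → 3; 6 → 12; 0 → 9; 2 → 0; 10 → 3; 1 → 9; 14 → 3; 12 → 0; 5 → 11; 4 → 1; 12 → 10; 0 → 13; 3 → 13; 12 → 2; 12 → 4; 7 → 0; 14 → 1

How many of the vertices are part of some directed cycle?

8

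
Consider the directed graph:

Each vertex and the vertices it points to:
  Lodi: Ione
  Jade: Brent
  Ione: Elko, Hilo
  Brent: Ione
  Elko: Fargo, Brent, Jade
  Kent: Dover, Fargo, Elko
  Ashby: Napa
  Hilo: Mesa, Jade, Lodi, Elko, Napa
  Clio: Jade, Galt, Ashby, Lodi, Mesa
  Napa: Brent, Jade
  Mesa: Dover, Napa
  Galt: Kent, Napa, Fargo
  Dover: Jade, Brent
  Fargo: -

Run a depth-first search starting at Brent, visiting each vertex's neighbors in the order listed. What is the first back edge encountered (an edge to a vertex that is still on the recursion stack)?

Elko→Brent

DFS from Brent (visiting each vertex's neighbors in the order listed); mark gray on enter, black on exit:
Brent gray
  Ione gray
    Elko gray
      Fargo gray
      Fargo black
      Elko→Brent: Brent is gray → back edge
First back edge: Elko → Brent.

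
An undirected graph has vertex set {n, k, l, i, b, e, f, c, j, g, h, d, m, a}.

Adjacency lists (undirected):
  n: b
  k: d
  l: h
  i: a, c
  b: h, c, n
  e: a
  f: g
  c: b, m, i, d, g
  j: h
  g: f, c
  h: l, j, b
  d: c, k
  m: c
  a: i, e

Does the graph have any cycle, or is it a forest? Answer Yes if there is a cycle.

DFS, tracking each vertex's parent; an edge to a visited non-parent vertex closes a cycle.
Start from n:
visit n (parent –)
  visit b (parent n)
    visit h (parent b)
      visit l (parent h)
        l–h: parent, skip
      visit j (parent h)
        j–h: parent, skip
      h–b: parent, skip
    visit c (parent b)
      c–b: parent, skip
      visit m (parent c)
        m–c: parent, skip
      visit i (parent c)
        visit a (parent i)
          a–i: parent, skip
          visit e (parent a)
            e–a: parent, skip
        i–c: parent, skip
      visit d (parent c)
        d–c: parent, skip
        visit k (parent d)
          k–d: parent, skip
      visit g (parent c)
        visit f (parent g)
          f–g: parent, skip
        g–c: parent, skip
    b–n: parent, skip
No non-parent visited neighbor found — the graph is a forest.

No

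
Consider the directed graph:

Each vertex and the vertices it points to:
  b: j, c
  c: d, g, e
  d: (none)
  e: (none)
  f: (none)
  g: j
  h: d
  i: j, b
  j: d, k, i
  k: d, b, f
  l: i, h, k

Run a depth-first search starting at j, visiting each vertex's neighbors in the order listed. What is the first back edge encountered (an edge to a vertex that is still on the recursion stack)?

DFS from j (visiting each vertex's neighbors in the order listed); mark gray on enter, black on exit:
j gray
  d gray
  d black
  k gray
    k→d: d black — skip
    b gray
      b→j: j is gray → back edge
First back edge: b → j.

b→j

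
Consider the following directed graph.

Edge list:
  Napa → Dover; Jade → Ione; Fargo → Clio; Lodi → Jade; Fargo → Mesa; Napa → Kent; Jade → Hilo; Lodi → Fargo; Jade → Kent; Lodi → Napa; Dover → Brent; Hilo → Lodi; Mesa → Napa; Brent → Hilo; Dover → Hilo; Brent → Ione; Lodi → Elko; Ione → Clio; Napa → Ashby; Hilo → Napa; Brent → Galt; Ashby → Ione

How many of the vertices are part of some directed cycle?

8

A vertex is on a directed cycle iff it belongs to a strongly connected component of size ≥ 2 (or has a self-loop).
The vertices on cycles are {Hilo, Jade, Lodi, Mesa, Napa, Brent, Dover, Fargo} — 8 in total.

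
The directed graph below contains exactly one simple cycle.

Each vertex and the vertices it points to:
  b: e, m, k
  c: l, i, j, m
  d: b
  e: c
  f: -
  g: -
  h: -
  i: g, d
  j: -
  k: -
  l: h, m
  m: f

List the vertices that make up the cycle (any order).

DFS with gray/black marking from c:
c gray
  l gray
    h gray
    h black
    m gray
      f gray
      f black
    m black
  l black
  i gray
    g gray
    g black
    d gray
      b gray
        e gray
          e→c: c is gray → back edge
Back edge closes the cycle c → i → d → b → e → c; its vertices are {b, c, d, e, i}.

b, c, d, e, i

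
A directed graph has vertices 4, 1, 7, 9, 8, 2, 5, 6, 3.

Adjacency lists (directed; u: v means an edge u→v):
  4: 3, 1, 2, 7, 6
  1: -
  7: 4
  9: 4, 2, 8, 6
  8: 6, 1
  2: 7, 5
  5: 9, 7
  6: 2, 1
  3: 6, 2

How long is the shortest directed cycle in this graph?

For each vertex v, BFS finds the shortest path from v back to v.
The shortest such closed walk is 4 → 7 → 4, length 2.

2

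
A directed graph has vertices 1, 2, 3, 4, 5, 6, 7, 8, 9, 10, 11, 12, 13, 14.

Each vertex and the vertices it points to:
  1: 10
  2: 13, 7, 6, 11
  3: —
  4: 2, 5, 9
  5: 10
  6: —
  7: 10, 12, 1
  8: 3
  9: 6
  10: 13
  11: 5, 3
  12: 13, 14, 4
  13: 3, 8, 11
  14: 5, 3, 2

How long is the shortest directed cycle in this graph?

4

For each vertex v, BFS finds the shortest path from v back to v.
The shortest such closed walk is 2 → 7 → 12 → 14 → 2, length 4.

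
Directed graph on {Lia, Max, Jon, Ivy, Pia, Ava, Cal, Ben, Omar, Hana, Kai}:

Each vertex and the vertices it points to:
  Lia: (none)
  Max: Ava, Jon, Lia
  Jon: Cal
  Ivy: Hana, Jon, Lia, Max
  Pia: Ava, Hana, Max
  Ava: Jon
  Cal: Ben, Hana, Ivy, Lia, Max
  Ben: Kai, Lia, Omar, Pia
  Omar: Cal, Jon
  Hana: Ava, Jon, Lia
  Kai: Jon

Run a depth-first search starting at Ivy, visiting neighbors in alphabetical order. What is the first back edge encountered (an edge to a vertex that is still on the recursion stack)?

DFS from Ivy (visiting neighbors in alphabetical order); mark gray on enter, black on exit:
Ivy gray
  Hana gray
    Ava gray
      Jon gray
        Cal gray
          Ben gray
            Kai gray
              Kai→Jon: Jon is gray → back edge
First back edge: Kai → Jon.

Kai->Jon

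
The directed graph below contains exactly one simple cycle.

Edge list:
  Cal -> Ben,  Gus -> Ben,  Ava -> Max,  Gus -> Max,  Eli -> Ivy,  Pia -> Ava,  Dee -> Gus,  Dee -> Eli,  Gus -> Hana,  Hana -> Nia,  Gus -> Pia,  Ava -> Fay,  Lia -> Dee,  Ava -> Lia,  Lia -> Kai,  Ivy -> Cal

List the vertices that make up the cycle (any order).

Ava, Dee, Gus, Lia, Pia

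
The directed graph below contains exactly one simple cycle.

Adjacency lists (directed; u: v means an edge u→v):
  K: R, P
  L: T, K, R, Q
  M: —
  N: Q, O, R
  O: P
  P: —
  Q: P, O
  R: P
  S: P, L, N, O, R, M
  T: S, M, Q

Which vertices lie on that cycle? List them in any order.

DFS with gray/black marking from S:
S gray
  P gray
  P black
  L gray
    T gray
      T→S: S is gray → back edge
Back edge closes the cycle S → L → T → S; its vertices are {L, S, T}.

L, S, T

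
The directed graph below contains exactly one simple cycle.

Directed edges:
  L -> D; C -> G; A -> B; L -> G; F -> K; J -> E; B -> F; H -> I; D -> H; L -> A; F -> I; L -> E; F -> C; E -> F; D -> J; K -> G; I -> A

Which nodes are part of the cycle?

DFS with gray/black marking from A:
A gray
  B gray
    F gray
      C gray
        G gray
        G black
      C black
      K gray
        K→G: G black — skip
      K black
      I gray
        I→A: A is gray → back edge
Back edge closes the cycle A → B → F → I → A; its vertices are {A, B, F, I}.

A, B, F, I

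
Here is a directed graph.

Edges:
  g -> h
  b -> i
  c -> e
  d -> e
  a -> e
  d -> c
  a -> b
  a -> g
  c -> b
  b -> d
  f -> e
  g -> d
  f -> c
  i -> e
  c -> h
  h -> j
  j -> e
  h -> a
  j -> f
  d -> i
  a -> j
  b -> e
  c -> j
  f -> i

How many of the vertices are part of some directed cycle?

A vertex is on a directed cycle iff it belongs to a strongly connected component of size ≥ 2 (or has a self-loop).
The vertices on cycles are {a, b, c, d, f, g, h, j} — 8 in total.

8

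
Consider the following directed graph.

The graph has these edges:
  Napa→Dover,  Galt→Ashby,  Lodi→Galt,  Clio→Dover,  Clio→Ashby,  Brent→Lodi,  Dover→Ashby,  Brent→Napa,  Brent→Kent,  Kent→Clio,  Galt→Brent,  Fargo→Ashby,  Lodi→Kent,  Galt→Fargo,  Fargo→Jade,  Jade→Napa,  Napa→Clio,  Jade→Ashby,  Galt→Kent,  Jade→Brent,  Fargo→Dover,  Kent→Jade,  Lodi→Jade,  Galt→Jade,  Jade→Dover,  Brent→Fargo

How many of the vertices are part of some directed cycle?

6

A vertex is on a directed cycle iff it belongs to a strongly connected component of size ≥ 2 (or has a self-loop).
The vertices on cycles are {Galt, Jade, Kent, Lodi, Brent, Fargo} — 6 in total.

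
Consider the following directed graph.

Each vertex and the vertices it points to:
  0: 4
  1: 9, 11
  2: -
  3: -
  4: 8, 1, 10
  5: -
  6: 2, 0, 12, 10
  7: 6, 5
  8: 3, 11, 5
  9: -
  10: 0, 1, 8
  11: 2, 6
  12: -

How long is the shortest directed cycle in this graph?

3

For each vertex v, BFS finds the shortest path from v back to v.
The shortest such closed walk is 0 → 4 → 10 → 0, length 3.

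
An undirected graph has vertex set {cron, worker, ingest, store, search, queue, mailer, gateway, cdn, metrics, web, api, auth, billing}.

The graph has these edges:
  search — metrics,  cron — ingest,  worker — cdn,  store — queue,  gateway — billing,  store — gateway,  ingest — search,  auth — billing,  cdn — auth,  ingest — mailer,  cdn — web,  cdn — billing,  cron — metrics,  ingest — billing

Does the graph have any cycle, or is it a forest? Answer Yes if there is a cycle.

Yes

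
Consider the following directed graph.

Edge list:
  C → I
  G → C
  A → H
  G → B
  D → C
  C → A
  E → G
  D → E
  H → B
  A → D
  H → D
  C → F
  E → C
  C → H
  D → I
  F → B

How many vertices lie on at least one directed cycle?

6

A vertex is on a directed cycle iff it belongs to a strongly connected component of size ≥ 2 (or has a self-loop).
The vertices on cycles are {A, C, D, E, G, H} — 6 in total.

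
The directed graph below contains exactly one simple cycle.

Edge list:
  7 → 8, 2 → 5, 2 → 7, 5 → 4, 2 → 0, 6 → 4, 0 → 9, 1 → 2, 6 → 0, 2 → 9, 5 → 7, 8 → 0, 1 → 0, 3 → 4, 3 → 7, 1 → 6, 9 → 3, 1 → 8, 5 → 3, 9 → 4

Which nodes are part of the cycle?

DFS with gray/black marking from 8:
8 gray
  0 gray
    9 gray
      3 gray
        4 gray
        4 black
        7 gray
          7→8: 8 is gray → back edge
Back edge closes the cycle 8 → 0 → 9 → 3 → 7 → 8; its vertices are {0, 3, 7, 8, 9}.

0, 3, 7, 8, 9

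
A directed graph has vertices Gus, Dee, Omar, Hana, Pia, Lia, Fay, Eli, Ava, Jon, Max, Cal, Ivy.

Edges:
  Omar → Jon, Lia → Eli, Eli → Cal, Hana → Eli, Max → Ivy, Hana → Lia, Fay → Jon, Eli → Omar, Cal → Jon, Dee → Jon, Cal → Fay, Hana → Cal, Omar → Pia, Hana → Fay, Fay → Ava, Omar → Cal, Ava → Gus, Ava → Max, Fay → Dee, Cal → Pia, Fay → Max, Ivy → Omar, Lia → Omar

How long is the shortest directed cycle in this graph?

5

For each vertex v, BFS finds the shortest path from v back to v.
The shortest such closed walk is Fay → Max → Ivy → Omar → Cal → Fay, length 5.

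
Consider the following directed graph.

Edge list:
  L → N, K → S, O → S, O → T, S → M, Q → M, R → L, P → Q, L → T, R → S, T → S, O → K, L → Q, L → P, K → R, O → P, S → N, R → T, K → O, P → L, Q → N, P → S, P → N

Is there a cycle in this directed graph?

Yes

DFS with white/gray/black marking, starting from K:
K gray
  R gray
    L gray
      P gray
        N gray
        N black
        S gray
          M gray
          M black
          S→N: N black — skip
        S black
        P→L: L is gray → back edge
Back edge found, so a cycle exists: L → P → L.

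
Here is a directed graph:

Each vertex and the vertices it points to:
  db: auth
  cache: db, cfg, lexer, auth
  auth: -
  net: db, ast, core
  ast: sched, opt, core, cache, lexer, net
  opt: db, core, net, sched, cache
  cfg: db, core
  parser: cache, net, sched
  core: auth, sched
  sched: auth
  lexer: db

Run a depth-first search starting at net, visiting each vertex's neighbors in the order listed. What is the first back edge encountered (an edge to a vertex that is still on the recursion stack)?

opt→net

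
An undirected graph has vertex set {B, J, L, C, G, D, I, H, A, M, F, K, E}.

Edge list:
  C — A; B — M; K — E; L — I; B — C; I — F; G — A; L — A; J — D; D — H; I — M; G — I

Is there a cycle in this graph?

Yes

DFS, tracking each vertex's parent; an edge to a visited non-parent vertex closes a cycle.
Start from J:
visit J (parent –)
  visit D (parent J)
    D–J: parent, skip
    visit H (parent D)
      H–D: parent, skip
visit B (parent –)
  visit M (parent B)
    visit I (parent M)
      I–M: parent, skip
      visit G (parent I)
        visit A (parent G)
          visit C (parent A)
            C–A: parent, skip
            C–B: B visited and ≠ parent → cycle
Cycle: B – M – I – G – A – C – B.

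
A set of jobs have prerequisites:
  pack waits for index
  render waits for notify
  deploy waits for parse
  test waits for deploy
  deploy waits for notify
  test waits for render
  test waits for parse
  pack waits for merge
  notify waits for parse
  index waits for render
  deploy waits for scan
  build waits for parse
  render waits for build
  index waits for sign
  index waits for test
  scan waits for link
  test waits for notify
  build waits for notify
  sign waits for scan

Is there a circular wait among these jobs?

No

DFS with white/gray/black marking, starting from parse:
parse gray
parse black
deploy gray
  scan gray
    link gray
    link black
  scan black
  notify gray
    notify→parse: parse black — skip
  notify black
  deploy→parse: parse black — skip
deploy black
pack gray
  index gray
    render gray
      render→notify: notify black — skip
      build gray
        build→parse: parse black — skip
        build→notify: notify black — skip
      build black
    render black
    sign gray
      sign→scan: scan black — skip
    sign black
    test gray
      test→notify: notify black — skip
      test→deploy: deploy black — skip
      test→parse: parse black — skip
      test→render: render black — skip
    test black
  index black
  merge gray
  merge black
pack black
Every edge goes to a white or black vertex — no back edge, so the graph is acyclic.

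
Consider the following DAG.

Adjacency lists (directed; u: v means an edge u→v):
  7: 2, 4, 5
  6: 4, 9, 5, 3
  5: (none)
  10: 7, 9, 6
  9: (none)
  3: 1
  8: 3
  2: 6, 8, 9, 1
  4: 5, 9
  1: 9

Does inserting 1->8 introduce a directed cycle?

Adding 1→8 creates a cycle iff 8 can already reach 1.
Path from 8: 8 → 3 → 1.
So 8 → … → 1 → 8 is a cycle.

Yes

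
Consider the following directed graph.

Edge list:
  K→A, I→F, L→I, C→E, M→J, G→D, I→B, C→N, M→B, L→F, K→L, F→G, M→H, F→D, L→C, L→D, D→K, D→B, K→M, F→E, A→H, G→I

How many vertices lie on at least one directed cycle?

A vertex is on a directed cycle iff it belongs to a strongly connected component of size ≥ 2 (or has a self-loop).
The vertices on cycles are {D, F, G, I, K, L} — 6 in total.

6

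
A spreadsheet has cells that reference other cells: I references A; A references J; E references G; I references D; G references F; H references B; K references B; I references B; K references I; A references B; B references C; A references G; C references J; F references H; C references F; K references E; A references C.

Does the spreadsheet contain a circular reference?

Yes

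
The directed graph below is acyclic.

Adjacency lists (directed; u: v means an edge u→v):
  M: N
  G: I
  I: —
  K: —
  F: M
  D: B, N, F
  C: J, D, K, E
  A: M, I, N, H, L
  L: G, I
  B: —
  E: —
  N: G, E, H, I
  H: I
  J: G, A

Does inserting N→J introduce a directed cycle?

Adding N→J creates a cycle iff J can already reach N.
Path from J: J → A → N.
So J → … → N → J is a cycle.

Yes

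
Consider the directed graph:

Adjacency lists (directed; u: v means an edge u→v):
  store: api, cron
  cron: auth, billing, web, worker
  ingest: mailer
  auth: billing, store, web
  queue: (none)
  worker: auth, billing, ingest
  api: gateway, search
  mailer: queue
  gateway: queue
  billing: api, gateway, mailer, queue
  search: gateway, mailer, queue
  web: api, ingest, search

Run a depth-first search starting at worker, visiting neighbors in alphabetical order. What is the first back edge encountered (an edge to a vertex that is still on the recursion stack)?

DFS from worker (visiting neighbors in alphabetical order); mark gray on enter, black on exit:
worker gray
  auth gray
    billing gray
      api gray
        gateway gray
          queue gray
          queue black
        gateway black
        search gray
          search→gateway: gateway black — skip
          mailer gray
            mailer→queue: queue black — skip
          mailer black
          search→queue: queue black — skip
        search black
      api black
      billing→gateway: gateway black — skip
      billing→mailer: mailer black — skip
      billing→queue: queue black — skip
    billing black
    store gray
      store→api: api black — skip
      cron gray
        cron→auth: auth is gray → back edge
First back edge: cron → auth.

cron→auth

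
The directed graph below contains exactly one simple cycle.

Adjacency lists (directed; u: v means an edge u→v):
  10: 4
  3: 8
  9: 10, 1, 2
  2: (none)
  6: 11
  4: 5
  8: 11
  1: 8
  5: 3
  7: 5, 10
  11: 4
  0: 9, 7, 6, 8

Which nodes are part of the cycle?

3, 4, 5, 8, 11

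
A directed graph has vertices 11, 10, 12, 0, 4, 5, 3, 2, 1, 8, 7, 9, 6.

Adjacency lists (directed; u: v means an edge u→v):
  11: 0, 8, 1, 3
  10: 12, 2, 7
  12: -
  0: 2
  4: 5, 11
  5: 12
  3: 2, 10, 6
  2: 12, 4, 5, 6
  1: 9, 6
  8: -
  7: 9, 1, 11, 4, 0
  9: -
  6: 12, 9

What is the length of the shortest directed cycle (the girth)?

4

For each vertex v, BFS finds the shortest path from v back to v.
The shortest such closed walk is 10 → 7 → 11 → 3 → 10, length 4.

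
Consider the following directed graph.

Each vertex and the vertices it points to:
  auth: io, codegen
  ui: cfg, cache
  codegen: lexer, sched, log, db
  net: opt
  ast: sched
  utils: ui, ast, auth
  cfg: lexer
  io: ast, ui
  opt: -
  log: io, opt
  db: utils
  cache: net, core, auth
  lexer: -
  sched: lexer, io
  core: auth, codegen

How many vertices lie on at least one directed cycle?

A vertex is on a directed cycle iff it belongs to a strongly connected component of size ≥ 2 (or has a self-loop).
The vertices on cycles are {db, io, ui, ast, log, auth, core, cache, sched, utils, codegen} — 11 in total.

11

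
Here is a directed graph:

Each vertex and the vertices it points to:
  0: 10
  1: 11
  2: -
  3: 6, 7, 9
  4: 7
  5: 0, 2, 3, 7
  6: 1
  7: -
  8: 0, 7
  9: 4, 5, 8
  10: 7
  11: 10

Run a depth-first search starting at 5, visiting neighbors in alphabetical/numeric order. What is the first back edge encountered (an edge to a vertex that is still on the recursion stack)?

9->5

DFS from 5 (visiting neighbors in alphabetical/numeric order); mark gray on enter, black on exit:
5 gray
  0 gray
    10 gray
      7 gray
      7 black
    10 black
  0 black
  2 gray
  2 black
  3 gray
    6 gray
      1 gray
        11 gray
          11→10: 10 black — skip
        11 black
      1 black
    6 black
    3→7: 7 black — skip
    9 gray
      4 gray
        4→7: 7 black — skip
      4 black
      9→5: 5 is gray → back edge
First back edge: 9 → 5.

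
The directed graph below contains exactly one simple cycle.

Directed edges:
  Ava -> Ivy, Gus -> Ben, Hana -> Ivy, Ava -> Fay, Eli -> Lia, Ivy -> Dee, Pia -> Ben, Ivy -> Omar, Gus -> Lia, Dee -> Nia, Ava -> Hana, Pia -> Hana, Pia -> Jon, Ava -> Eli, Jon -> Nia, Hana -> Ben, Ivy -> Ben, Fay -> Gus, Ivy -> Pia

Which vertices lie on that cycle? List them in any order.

Ivy, Pia, Hana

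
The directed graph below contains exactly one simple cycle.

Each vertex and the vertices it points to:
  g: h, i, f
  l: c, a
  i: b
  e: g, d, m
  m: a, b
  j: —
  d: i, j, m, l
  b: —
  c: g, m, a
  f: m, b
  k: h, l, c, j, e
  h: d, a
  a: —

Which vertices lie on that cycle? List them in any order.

c, d, g, h, l

DFS with gray/black marking from h:
h gray
  d gray
    i gray
      b gray
      b black
    i black
    j gray
    j black
    m gray
      a gray
      a black
      m→b: b black — skip
    m black
    l gray
      c gray
        g gray
          g→h: h is gray → back edge
Back edge closes the cycle h → d → l → c → g → h; its vertices are {c, d, g, h, l}.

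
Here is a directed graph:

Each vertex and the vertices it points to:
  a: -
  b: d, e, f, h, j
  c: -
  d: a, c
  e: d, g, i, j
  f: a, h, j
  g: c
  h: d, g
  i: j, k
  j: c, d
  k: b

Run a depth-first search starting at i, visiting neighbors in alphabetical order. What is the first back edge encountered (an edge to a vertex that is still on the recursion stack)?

DFS from i (visiting neighbors in alphabetical order); mark gray on enter, black on exit:
i gray
  j gray
    c gray
    c black
    d gray
      a gray
      a black
      d→c: c black — skip
    d black
  j black
  k gray
    b gray
      b→d: d black — skip
      e gray
        e→d: d black — skip
        g gray
          g→c: c black — skip
        g black
        e→i: i is gray → back edge
First back edge: e → i.

e→i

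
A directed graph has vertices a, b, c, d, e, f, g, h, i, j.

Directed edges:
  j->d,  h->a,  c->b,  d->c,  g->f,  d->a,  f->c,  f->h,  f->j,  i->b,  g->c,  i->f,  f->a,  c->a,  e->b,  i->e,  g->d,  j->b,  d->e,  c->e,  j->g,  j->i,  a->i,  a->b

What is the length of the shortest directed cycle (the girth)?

For each vertex v, BFS finds the shortest path from v back to v.
The shortest such closed walk is g → f → j → g, length 3.

3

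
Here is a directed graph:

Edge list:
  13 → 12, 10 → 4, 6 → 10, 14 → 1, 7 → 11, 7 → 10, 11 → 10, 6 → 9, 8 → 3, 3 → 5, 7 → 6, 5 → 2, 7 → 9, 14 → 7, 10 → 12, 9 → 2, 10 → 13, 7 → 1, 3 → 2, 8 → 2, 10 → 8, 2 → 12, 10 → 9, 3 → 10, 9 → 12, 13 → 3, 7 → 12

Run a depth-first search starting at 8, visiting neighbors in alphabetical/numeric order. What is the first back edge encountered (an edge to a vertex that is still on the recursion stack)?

10→8

DFS from 8 (visiting neighbors in alphabetical/numeric order); mark gray on enter, black on exit:
8 gray
  2 gray
    12 gray
    12 black
  2 black
  3 gray
    3→2: 2 black — skip
    5 gray
      5→2: 2 black — skip
    5 black
    10 gray
      4 gray
      4 black
      10→8: 8 is gray → back edge
First back edge: 10 → 8.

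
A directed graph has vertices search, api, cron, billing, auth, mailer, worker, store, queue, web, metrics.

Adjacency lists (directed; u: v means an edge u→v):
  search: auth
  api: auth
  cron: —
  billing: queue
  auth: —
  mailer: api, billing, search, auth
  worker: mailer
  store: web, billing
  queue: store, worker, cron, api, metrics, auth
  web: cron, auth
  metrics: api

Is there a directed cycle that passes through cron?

cron lies on a cycle iff there is a path from cron back to itself.
Exploring from cron, it never reaches itself; equivalently, its strongly connected component is a singleton.

No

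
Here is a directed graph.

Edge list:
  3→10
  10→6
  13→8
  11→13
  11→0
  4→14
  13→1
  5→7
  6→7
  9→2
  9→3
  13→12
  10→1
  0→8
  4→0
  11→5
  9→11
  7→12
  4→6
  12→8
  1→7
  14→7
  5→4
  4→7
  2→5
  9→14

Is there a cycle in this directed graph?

DFS with white/gray/black marking, starting from 11:
11 gray
  13 gray
    12 gray
      8 gray
      8 black
    12 black
    1 gray
      7 gray
        7→12: 12 black — skip
      7 black
    1 black
    13→8: 8 black — skip
  13 black
  5 gray
    4 gray
      6 gray
        6→7: 7 black — skip
      6 black
      0 gray
        0→8: 8 black — skip
      0 black
      4→7: 7 black — skip
      14 gray
        14→7: 7 black — skip
      14 black
    4 black
    5→7: 7 black — skip
  5 black
  11→0: 0 black — skip
11 black
2 gray
  2→5: 5 black — skip
2 black
3 gray
  10 gray
    10→6: 6 black — skip
    10→1: 1 black — skip
  10 black
3 black
9 gray
  9→11: 11 black — skip
  9→3: 3 black — skip
  9→14: 14 black — skip
  9→2: 2 black — skip
9 black
Every edge goes to a white or black vertex — no back edge, so the graph is acyclic.

No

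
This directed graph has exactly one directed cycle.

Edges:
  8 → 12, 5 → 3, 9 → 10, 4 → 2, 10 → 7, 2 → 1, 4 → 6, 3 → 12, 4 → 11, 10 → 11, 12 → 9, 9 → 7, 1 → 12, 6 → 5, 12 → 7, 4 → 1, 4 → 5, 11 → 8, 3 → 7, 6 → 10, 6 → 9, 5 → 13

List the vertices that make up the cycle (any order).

8, 9, 10, 11, 12

DFS with gray/black marking from 9:
9 gray
  10 gray
    11 gray
      8 gray
        12 gray
          12→9: 9 is gray → back edge
Back edge closes the cycle 9 → 10 → 11 → 8 → 12 → 9; its vertices are {8, 9, 10, 11, 12}.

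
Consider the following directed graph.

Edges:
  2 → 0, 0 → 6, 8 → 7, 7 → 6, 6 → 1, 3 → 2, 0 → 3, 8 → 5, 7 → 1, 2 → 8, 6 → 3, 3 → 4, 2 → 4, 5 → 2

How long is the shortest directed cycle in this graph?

For each vertex v, BFS finds the shortest path from v back to v.
The shortest such closed walk is 2 → 8 → 5 → 2, length 3.

3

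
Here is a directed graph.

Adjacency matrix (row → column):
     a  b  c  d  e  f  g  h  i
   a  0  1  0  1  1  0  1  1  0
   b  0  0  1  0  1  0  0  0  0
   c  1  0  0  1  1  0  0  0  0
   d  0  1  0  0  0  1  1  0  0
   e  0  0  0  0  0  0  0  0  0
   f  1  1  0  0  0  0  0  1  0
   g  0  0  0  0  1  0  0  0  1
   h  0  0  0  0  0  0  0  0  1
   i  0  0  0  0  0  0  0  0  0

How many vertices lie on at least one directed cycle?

A vertex is on a directed cycle iff it belongs to a strongly connected component of size ≥ 2 (or has a self-loop).
The vertices on cycles are {a, b, c, d, f} — 5 in total.

5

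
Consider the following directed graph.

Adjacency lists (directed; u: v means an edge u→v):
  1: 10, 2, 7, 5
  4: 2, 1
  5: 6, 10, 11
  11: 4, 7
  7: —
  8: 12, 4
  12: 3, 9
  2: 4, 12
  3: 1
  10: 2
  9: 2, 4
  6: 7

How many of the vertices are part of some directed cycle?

9

A vertex is on a directed cycle iff it belongs to a strongly connected component of size ≥ 2 (or has a self-loop).
The vertices on cycles are {1, 2, 3, 4, 5, 9, 10, 11, 12} — 9 in total.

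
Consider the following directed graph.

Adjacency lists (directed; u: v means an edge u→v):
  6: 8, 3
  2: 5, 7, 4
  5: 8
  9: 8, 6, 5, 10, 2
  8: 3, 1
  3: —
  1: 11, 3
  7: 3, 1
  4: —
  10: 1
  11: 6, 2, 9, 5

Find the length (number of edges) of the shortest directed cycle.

For each vertex v, BFS finds the shortest path from v back to v.
The shortest such closed walk is 11 → 2 → 7 → 1 → 11, length 4.

4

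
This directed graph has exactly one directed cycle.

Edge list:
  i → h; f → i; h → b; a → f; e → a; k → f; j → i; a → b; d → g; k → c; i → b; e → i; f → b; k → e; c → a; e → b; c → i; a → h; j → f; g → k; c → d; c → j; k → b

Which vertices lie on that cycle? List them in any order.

DFS with gray/black marking from k:
k gray
  c gray
    j gray
      f gray
        b gray
        b black
        i gray
          i→b: b black — skip
          h gray
            h→b: b black — skip
          h black
        i black
      f black
      j→i: i black — skip
    j black
    c→i: i black — skip
    a gray
      a→b: b black — skip
      a→h: h black — skip
      a→f: f black — skip
    a black
    d gray
      g gray
        g→k: k is gray → back edge
Back edge closes the cycle k → c → d → g → k; its vertices are {c, d, g, k}.

c, d, g, k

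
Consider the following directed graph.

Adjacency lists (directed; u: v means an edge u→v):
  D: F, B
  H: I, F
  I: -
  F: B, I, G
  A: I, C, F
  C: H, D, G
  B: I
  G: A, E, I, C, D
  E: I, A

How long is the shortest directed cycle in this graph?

2

For each vertex v, BFS finds the shortest path from v back to v.
The shortest such closed walk is C → G → C, length 2.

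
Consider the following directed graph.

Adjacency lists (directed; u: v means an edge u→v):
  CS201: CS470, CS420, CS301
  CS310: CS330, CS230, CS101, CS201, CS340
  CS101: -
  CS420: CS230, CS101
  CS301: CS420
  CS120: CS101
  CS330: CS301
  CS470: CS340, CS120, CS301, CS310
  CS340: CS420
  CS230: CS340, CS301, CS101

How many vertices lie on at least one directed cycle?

7

A vertex is on a directed cycle iff it belongs to a strongly connected component of size ≥ 2 (or has a self-loop).
The vertices on cycles are {CS201, CS230, CS301, CS310, CS340, CS420, CS470} — 7 in total.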